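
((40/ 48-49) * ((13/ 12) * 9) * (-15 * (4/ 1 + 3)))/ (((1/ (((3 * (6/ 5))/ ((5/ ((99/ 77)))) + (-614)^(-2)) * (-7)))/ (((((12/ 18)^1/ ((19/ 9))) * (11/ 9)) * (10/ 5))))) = -246657.64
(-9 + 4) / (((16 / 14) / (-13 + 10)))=105 / 8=13.12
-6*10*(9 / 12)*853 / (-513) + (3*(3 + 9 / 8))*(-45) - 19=-228479 / 456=-501.05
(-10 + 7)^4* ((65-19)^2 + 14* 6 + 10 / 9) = 178290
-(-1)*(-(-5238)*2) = 10476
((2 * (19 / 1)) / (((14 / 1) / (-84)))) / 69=-76 / 23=-3.30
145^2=21025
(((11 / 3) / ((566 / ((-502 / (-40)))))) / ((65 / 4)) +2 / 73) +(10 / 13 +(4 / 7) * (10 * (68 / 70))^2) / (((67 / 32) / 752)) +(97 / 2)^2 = 40727761726335011 / 1851581468100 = 21996.20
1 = 1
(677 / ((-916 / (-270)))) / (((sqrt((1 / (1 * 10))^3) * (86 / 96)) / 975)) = 21386430000 * sqrt(10) / 9847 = 6868064.37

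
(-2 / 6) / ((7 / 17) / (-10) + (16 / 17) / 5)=-34 / 15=-2.27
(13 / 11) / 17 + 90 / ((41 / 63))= 1060823 / 7667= 138.36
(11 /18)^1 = 11 /18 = 0.61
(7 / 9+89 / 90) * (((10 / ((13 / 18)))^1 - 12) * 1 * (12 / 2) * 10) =2544 / 13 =195.69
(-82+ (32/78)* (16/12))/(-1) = 9530/117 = 81.45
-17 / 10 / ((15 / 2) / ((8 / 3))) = -136 / 225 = -0.60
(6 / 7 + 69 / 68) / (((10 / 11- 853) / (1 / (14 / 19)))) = -186219 / 62461672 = -0.00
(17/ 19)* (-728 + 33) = -11815/ 19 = -621.84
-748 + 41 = -707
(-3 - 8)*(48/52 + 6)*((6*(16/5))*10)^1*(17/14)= -1615680/91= -17754.73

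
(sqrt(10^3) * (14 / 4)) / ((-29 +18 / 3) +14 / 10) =-175 * sqrt(10) / 108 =-5.12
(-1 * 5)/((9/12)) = -20/3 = -6.67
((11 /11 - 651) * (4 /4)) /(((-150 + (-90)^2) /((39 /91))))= -13 /371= -0.04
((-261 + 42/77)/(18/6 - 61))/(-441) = -955/93786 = -0.01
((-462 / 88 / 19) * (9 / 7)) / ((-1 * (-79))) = -27 / 6004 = -0.00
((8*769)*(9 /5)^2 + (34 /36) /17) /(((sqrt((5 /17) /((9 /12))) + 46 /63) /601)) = 14754494357617 /237800 - 792440873427*sqrt(255) /237800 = 8831910.81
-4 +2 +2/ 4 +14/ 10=-1/ 10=-0.10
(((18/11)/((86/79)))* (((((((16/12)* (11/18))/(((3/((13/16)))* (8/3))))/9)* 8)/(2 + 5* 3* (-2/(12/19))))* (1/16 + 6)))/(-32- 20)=7663/27046656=0.00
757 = 757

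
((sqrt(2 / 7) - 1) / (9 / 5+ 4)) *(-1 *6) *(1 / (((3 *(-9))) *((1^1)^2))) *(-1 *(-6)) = -20 / 87+ 20 *sqrt(14) / 609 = -0.11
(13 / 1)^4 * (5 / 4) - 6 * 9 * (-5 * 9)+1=152529 / 4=38132.25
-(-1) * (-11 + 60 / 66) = -111 / 11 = -10.09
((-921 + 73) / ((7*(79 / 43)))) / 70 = -18232 / 19355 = -0.94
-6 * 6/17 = -36/17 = -2.12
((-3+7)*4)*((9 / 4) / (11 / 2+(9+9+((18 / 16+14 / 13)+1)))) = 3744 / 2777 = 1.35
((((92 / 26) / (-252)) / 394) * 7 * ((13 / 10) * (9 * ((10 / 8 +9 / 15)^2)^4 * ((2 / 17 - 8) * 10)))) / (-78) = -5412730838492261 / 13374566400000000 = -0.40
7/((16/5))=35/16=2.19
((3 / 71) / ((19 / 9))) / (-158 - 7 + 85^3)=27 / 828232040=0.00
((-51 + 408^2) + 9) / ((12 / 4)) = 55474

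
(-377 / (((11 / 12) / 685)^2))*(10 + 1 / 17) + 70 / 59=-256999990381210 / 121363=-2117614020.59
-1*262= -262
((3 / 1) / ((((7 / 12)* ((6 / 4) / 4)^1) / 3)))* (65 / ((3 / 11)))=68640 / 7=9805.71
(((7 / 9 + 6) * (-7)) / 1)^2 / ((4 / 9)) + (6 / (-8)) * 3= 5062.44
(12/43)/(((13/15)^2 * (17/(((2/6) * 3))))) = 2700/123539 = 0.02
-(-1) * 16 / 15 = 16 / 15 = 1.07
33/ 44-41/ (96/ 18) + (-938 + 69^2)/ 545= 673/ 8720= 0.08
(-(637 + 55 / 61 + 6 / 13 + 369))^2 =638143747921 / 628849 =1014780.57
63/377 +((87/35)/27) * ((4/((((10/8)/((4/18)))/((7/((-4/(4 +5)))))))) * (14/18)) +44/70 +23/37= 0.62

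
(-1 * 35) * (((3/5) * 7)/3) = -49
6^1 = 6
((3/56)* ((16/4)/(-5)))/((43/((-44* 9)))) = 594/1505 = 0.39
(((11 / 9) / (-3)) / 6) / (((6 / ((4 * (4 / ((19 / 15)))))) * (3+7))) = -22 / 1539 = -0.01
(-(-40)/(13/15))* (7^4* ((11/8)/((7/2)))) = 565950/13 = 43534.62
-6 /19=-0.32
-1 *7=-7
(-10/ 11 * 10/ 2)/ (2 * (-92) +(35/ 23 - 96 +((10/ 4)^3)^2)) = 0.13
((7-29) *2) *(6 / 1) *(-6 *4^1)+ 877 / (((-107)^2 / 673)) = 73131085 / 11449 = 6387.55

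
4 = 4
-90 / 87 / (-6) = 5 / 29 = 0.17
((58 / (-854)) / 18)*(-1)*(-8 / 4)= -29 / 3843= -0.01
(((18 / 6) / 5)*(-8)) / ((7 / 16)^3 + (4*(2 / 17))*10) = -1671168 / 1667555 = -1.00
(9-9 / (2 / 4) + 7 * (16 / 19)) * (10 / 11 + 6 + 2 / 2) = -5133 / 209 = -24.56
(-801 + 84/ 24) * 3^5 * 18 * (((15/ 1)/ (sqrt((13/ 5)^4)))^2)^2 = -68981802978515625/ 815730721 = -84564429.42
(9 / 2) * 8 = 36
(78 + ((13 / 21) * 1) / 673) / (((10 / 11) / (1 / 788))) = 12126257 / 111368040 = 0.11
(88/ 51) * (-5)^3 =-11000/ 51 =-215.69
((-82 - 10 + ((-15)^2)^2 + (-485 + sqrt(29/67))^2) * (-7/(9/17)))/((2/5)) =-11391759925/1206 + 288575 * sqrt(1943)/603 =-9424808.84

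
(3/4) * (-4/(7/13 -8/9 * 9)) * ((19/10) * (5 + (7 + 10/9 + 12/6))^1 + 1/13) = 16841/1455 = 11.57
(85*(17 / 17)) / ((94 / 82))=3485 / 47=74.15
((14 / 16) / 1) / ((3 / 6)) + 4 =23 / 4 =5.75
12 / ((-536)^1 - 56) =-3 / 148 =-0.02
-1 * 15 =-15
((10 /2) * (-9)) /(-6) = 15 /2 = 7.50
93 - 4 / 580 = 13484 / 145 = 92.99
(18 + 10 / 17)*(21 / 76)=1659 / 323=5.14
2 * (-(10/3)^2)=-200/9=-22.22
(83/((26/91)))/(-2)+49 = -385/4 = -96.25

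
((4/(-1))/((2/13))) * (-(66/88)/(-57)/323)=-13/12274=-0.00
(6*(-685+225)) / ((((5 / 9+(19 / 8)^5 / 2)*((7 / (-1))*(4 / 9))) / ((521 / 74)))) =954161233920 / 5856655889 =162.92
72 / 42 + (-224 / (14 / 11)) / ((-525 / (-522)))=-4332 / 25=-173.28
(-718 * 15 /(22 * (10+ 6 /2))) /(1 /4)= -21540 /143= -150.63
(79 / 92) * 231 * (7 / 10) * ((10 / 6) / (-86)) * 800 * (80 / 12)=-42581000 / 2967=-14351.53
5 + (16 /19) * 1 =111 /19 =5.84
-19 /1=-19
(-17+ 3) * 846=-11844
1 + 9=10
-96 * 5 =-480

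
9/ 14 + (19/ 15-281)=-58609/ 210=-279.09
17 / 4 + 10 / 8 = 11 / 2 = 5.50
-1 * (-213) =213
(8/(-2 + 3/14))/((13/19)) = -2128/325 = -6.55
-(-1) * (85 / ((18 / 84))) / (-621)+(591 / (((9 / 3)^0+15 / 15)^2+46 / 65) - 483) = -22682741 / 63342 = -358.10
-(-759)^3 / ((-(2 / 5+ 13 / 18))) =-39352093110 / 101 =-389624684.26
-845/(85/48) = -8112/17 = -477.18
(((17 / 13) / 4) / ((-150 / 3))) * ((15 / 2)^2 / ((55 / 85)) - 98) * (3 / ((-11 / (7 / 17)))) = -10227 / 1258400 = -0.01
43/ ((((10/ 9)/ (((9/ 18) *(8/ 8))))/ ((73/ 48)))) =9417/ 320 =29.43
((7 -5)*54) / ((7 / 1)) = 108 / 7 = 15.43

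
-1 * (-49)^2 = -2401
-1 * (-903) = 903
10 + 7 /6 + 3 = 85 /6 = 14.17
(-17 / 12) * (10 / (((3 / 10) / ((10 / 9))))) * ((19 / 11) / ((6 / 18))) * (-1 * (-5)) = -1359.43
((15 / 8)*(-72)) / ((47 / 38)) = -109.15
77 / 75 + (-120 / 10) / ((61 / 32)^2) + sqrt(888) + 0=-635083 / 279075 + 2 * sqrt(222)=27.52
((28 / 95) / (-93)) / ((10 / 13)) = -0.00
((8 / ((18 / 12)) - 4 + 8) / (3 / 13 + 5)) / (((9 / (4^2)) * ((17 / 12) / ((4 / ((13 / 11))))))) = 19712 / 2601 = 7.58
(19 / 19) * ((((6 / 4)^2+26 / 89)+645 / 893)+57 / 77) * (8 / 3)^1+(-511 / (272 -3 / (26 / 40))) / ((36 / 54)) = 8240757661 / 1054818744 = 7.81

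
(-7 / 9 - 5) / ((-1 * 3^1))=52 / 27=1.93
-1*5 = -5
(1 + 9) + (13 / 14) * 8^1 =122 / 7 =17.43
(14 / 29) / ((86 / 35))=0.20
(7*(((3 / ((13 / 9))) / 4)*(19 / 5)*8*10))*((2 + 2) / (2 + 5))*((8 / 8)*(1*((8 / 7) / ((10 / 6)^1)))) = 196992 / 455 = 432.95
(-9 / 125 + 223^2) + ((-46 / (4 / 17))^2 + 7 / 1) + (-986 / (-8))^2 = 206293481 / 2000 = 103146.74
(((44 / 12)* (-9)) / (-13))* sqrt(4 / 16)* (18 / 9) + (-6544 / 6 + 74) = -39551 / 39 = -1014.13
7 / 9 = 0.78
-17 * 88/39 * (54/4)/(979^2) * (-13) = 612/87131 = 0.01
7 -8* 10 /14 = 9 /7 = 1.29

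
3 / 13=0.23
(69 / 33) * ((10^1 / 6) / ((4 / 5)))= 575 / 132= 4.36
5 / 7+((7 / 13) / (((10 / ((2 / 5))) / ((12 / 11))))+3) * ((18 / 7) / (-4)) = -61531 / 50050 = -1.23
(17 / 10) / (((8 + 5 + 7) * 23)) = 0.00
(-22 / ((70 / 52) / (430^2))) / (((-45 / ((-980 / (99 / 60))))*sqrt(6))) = -538428800*sqrt(6) / 81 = -16282417.57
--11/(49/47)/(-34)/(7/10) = -2585/5831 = -0.44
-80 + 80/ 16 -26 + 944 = 843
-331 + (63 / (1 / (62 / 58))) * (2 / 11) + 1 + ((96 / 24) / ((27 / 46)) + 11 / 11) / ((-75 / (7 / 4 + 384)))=-924906187 / 2583900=-357.95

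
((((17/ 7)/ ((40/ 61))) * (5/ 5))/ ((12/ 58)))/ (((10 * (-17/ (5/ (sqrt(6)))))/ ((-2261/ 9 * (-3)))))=-571387 * sqrt(6)/ 8640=-161.99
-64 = -64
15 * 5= 75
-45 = -45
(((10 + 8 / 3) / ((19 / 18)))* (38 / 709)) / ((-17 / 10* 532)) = -60 / 84371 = -0.00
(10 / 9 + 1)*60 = 380 / 3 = 126.67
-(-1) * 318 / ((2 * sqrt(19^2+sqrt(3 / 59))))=159 * sqrt(59) / sqrt(sqrt(177)+21299)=8.37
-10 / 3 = -3.33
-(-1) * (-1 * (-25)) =25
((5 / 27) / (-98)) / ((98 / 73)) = -365 / 259308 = -0.00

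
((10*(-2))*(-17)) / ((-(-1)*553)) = 340 / 553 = 0.61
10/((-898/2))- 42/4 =-9449/898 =-10.52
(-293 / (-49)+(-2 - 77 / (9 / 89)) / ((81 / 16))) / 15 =-5173267 / 535815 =-9.65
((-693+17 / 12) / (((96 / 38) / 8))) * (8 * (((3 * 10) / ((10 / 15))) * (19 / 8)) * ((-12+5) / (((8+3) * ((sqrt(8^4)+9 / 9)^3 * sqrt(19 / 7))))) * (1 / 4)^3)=1103767 * sqrt(133) / 309337600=0.04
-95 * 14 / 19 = -70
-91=-91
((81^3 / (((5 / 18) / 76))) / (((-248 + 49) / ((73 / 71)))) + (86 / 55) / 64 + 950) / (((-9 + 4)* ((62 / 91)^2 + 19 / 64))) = 309008127836042362 / 1567225768625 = 197168.87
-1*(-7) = 7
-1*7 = -7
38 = 38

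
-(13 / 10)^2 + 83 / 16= 1399 / 400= 3.50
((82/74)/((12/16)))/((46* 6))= 41/7659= 0.01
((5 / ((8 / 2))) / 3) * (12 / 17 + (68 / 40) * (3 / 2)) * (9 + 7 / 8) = 29151 / 2176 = 13.40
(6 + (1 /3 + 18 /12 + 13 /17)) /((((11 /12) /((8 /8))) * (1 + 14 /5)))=8770 /3553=2.47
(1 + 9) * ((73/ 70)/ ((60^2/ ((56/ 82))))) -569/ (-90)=233363/ 36900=6.32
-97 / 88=-1.10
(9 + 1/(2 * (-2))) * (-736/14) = -460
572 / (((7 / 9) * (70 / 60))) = 30888 / 49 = 630.37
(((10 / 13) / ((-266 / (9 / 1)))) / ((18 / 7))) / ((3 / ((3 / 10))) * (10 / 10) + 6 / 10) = -25 / 26182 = -0.00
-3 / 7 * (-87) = 261 / 7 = 37.29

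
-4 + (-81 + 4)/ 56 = -43/ 8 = -5.38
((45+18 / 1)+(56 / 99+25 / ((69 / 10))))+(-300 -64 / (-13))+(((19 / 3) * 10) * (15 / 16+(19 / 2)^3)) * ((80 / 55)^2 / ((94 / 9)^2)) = 594412792775 / 719274699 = 826.41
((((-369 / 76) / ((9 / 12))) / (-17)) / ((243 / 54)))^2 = 6724 / 938961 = 0.01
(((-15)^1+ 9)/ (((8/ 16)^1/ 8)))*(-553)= 53088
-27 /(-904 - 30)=27 /934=0.03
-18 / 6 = -3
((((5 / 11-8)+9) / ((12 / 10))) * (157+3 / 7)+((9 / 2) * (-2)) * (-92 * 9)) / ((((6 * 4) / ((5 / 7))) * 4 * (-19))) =-2206865 / 737352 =-2.99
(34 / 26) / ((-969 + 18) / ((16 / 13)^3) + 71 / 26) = -69632 / 27016103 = -0.00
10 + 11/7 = 81/7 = 11.57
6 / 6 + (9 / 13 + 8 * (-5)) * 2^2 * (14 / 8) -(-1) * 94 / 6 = -10081 / 39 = -258.49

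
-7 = -7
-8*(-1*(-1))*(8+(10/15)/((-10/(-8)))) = -1024/15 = -68.27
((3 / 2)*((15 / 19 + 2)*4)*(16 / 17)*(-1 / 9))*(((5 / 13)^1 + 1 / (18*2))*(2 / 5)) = -163664 / 566865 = -0.29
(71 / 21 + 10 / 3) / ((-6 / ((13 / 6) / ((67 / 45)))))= -3055 / 1876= -1.63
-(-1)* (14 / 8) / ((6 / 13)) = 91 / 24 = 3.79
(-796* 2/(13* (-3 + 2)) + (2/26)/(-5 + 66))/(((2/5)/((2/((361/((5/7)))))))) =2427825/2003911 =1.21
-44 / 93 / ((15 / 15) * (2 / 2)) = -44 / 93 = -0.47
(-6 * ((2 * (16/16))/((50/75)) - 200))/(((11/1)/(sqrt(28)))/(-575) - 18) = -196962570000/2999429879 + 14952300 * sqrt(7)/2999429879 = -65.65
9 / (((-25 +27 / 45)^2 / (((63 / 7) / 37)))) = 2025 / 550708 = 0.00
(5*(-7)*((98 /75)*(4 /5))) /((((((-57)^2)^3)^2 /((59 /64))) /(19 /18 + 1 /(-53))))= -20014393 /673283378630328865963772400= -0.00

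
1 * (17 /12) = 17 /12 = 1.42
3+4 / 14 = 3.29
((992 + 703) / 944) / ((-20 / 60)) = -5085 / 944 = -5.39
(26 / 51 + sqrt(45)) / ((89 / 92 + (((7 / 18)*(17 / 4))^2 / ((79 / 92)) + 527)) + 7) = 20408544 / 21543241517 + 7064496*sqrt(5) / 1267249501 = 0.01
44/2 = 22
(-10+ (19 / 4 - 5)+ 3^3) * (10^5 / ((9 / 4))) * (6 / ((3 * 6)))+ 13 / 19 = 127300351 / 513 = 248148.83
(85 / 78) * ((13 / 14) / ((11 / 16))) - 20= -4280 / 231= -18.53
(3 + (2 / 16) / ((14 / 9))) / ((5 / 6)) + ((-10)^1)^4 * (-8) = -4479793 / 56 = -79996.30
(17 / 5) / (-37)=-17 / 185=-0.09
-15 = -15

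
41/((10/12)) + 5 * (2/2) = 271/5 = 54.20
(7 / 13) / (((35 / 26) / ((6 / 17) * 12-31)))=-10.71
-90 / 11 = -8.18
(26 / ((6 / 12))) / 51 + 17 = 919 / 51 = 18.02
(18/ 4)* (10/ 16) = 45/ 16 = 2.81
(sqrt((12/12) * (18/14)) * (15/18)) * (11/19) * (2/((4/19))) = 55 * sqrt(7)/28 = 5.20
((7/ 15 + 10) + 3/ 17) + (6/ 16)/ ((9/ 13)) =22817/ 2040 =11.18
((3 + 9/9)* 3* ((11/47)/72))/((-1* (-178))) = 0.00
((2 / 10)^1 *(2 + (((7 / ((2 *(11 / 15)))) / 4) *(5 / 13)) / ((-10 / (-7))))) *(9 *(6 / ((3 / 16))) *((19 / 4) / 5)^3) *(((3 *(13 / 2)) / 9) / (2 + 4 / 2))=109284447 / 1760000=62.09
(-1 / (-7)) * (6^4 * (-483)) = -89424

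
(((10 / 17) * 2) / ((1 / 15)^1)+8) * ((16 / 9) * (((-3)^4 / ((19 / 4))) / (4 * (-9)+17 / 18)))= -22.18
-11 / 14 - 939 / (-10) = 3259 / 35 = 93.11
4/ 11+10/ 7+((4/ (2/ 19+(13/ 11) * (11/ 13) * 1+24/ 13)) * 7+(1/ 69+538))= 709170535/ 1291059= 549.29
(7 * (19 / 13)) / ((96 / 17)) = 2261 / 1248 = 1.81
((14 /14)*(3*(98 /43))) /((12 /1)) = 49 /86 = 0.57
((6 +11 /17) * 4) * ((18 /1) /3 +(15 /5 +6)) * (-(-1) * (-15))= -101700 /17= -5982.35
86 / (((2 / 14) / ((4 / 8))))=301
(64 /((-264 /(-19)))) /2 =76 /33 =2.30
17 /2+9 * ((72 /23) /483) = 63383 /7406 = 8.56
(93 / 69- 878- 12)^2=417752721 / 529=789702.69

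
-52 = -52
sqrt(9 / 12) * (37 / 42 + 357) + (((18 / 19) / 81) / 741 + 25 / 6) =1055929 / 253422 + 15031 * sqrt(3) / 84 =314.10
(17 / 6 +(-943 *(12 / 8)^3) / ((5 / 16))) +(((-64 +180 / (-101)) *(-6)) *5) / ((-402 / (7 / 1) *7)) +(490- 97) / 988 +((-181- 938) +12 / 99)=-4157044922097 / 367718780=-11304.96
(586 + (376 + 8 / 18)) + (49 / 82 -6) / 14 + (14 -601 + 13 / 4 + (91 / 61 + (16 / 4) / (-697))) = 1017306856 / 2678571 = 379.79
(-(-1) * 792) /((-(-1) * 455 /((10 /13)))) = 1584 /1183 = 1.34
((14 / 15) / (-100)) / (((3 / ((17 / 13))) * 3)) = -119 / 87750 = -0.00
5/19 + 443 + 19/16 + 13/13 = 135417/304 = 445.45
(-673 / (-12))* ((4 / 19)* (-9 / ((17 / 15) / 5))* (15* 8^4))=-9303552000 / 323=-28803566.56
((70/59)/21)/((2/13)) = 65/177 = 0.37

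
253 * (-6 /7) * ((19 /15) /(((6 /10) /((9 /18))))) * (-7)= 4807 /3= 1602.33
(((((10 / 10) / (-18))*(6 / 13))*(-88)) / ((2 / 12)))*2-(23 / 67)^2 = 1573251 / 58357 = 26.96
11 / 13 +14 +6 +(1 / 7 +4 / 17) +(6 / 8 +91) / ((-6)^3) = 27800827 / 1336608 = 20.80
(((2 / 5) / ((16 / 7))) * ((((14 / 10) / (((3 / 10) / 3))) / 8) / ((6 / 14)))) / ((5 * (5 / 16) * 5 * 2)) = 343 / 7500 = 0.05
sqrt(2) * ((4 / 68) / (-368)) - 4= -4 - sqrt(2) / 6256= -4.00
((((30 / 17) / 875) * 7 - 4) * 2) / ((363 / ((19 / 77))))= -76 / 14025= -0.01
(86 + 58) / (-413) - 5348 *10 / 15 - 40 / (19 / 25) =-3618.31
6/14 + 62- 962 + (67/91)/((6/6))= -81794/91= -898.84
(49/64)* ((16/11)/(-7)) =-7/44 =-0.16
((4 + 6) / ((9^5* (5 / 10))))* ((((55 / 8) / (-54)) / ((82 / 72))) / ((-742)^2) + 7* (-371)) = -0.88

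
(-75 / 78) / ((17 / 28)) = -350 / 221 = -1.58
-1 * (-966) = 966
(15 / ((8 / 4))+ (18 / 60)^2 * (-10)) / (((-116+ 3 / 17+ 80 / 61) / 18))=-205326 / 197915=-1.04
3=3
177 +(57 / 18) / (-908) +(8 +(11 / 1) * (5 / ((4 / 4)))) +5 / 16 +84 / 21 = 2661991 / 10896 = 244.31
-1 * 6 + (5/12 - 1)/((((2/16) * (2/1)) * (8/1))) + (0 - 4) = -247/24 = -10.29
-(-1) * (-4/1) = -4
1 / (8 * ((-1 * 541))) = -1 / 4328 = -0.00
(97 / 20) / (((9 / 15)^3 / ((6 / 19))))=2425 / 342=7.09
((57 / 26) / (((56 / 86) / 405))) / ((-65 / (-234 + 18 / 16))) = 369863253 / 75712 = 4885.13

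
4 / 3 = 1.33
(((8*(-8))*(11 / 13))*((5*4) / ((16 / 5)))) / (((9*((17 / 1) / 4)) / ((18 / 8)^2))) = -9900 / 221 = -44.80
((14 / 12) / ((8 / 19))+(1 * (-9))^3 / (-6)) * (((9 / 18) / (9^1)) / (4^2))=5965 / 13824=0.43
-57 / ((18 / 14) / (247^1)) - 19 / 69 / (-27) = -20400452 / 1863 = -10950.32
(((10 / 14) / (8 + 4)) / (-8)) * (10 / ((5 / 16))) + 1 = 16 / 21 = 0.76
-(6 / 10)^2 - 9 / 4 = -261 / 100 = -2.61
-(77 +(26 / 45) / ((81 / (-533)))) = -266807 / 3645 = -73.20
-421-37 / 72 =-30349 / 72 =-421.51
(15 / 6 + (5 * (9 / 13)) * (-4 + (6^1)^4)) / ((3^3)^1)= 116345 / 702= 165.73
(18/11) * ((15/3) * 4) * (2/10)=72/11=6.55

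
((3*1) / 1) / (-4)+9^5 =236193 / 4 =59048.25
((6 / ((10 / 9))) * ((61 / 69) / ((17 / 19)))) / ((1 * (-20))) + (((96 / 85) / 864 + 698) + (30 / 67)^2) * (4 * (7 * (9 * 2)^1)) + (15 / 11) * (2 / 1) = 679412579156491 / 1930718900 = 351896.17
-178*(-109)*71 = 1377542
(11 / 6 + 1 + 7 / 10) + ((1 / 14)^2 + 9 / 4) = 8509 / 1470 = 5.79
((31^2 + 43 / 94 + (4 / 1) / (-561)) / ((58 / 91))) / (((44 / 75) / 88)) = 115345050275 / 509762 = 226272.36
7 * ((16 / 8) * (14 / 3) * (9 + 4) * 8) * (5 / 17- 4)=-428064 / 17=-25180.24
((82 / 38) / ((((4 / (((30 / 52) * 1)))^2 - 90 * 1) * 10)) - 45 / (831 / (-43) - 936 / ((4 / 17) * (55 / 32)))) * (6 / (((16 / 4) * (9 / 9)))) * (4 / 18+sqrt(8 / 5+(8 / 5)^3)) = 3107684135 / 659557525012+5593831443 * sqrt(890) / 3297787625060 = 0.06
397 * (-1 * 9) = -3573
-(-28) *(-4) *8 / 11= -81.45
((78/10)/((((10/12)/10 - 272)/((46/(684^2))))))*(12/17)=-46/23105805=-0.00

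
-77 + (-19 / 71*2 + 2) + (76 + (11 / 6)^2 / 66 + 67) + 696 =11709277 / 15336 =763.52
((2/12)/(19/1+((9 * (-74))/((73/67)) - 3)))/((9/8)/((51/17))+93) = -146/48690207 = -0.00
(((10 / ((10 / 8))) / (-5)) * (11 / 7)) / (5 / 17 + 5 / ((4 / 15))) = -5984 / 45325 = -0.13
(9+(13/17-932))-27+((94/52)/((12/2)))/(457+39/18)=-1155892511/1217710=-949.23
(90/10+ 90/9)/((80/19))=361/80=4.51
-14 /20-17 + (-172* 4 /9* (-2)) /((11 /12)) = 49199 /330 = 149.09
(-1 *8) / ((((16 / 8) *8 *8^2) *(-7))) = 1 / 896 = 0.00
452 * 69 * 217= 6767796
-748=-748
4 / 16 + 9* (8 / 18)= 17 / 4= 4.25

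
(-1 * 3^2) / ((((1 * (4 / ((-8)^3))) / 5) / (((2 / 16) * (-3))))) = -2160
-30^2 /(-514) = 450 /257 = 1.75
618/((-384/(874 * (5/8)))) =-225055/256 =-879.12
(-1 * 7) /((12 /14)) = -8.17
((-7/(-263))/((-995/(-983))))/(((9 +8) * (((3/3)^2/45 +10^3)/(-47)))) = -2910663/40038694729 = -0.00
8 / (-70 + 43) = -8 / 27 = -0.30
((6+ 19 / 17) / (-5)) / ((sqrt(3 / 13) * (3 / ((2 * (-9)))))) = 242 * sqrt(39) / 85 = 17.78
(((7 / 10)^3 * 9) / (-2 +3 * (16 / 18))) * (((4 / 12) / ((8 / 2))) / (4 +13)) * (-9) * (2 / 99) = -3087 / 748000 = -0.00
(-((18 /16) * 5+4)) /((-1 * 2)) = 77 /16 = 4.81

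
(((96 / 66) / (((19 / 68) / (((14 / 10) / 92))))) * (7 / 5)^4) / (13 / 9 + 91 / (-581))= 1707456744 / 7225521875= 0.24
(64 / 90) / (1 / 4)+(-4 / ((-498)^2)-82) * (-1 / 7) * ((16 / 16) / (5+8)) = 105663487 / 28210455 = 3.75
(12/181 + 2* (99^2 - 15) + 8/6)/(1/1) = 10628356/543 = 19573.40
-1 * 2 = -2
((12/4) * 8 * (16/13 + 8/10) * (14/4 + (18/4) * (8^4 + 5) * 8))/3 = 155907312/65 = 2398574.03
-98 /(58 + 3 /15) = -490 /291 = -1.68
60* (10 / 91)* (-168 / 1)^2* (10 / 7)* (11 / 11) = 265846.15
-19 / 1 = -19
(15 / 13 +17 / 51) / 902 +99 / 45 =193624 / 87945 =2.20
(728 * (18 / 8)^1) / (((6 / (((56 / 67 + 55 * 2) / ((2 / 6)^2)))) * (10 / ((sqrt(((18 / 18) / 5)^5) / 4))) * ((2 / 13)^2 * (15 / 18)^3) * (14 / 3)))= 17840367207 * sqrt(5) / 20937500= 1905.30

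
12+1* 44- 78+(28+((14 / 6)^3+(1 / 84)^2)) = 395923 / 21168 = 18.70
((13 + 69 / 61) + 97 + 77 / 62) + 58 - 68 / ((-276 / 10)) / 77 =3424079803 / 20093766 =170.41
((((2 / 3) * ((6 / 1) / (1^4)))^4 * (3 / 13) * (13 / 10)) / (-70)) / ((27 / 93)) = -3.78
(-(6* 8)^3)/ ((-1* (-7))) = -110592/ 7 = -15798.86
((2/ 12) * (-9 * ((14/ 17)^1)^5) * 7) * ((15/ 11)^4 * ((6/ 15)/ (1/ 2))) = -228709656000/ 20788126337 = -11.00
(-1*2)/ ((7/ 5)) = -1.43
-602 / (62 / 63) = -18963 / 31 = -611.71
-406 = -406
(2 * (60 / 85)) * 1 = 1.41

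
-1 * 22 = -22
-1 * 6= -6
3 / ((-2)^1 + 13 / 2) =2 / 3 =0.67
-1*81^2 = -6561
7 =7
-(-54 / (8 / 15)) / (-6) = -135 / 8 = -16.88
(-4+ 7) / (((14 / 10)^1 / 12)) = 180 / 7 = 25.71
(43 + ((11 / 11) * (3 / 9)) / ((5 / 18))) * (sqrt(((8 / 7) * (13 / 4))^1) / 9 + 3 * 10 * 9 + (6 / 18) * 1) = 221 * sqrt(182) / 315 + 179231 / 15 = 11958.20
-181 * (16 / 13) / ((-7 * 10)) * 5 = 1448 / 91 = 15.91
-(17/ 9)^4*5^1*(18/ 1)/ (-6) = 190.95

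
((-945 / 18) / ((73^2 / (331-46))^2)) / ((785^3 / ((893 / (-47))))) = 1296351 / 219796308116426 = 0.00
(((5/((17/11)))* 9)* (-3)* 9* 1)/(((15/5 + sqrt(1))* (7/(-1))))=13365/476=28.08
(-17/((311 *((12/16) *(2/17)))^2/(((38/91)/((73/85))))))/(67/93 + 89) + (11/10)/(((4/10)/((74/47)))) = 818224973854879/188981132499978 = 4.33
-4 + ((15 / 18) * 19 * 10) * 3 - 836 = -365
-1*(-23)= 23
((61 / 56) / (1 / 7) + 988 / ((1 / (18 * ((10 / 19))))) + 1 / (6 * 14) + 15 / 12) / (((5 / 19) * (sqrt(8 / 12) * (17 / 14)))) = 29905487 * sqrt(6) / 2040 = 35908.42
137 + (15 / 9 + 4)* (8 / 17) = 419 / 3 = 139.67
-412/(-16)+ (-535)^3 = -612521397/4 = -153130349.25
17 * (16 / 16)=17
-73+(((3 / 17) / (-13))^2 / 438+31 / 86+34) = -38.64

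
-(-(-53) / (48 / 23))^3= -1811386459 / 110592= -16379.00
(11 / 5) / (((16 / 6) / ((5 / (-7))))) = -33 / 56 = -0.59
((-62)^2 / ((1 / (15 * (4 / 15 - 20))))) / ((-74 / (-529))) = -8133904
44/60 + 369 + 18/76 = 210883/570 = 369.97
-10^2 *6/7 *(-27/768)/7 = 675/1568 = 0.43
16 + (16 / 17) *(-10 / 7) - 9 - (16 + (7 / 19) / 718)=-16794135 / 1623398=-10.35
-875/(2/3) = -2625/2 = -1312.50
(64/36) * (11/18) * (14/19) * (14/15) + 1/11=212813/253935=0.84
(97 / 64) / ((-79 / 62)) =-3007 / 2528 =-1.19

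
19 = 19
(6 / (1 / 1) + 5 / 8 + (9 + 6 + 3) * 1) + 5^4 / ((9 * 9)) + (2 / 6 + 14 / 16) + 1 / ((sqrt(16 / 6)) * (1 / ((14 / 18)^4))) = 2401 * sqrt(6) / 26244 + 5435 / 162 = 33.77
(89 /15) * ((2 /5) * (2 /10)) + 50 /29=23912 /10875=2.20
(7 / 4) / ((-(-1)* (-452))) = -7 / 1808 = -0.00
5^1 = 5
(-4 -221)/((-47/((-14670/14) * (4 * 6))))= -39609000/329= -120392.10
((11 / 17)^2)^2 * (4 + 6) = 146410 / 83521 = 1.75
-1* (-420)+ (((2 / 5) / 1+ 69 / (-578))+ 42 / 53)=64495763 / 153170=421.07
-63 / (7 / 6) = -54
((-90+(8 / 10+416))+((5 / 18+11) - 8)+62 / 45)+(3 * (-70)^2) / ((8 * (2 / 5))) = 886537 / 180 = 4925.21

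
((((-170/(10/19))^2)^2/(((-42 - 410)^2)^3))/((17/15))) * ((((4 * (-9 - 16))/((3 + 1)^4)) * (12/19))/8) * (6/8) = -0.00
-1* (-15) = 15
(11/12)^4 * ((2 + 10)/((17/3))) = 14641/9792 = 1.50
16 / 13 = 1.23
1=1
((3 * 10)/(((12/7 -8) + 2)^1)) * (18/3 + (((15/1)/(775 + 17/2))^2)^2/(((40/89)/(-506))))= -253229518053582/6029426229121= -42.00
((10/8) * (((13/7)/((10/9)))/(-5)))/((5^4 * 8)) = -117/1400000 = -0.00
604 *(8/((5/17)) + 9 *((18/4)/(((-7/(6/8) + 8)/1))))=-19177/10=-1917.70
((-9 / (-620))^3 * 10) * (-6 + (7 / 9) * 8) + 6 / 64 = 0.09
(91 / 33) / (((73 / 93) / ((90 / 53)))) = 253890 / 42559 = 5.97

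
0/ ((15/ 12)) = 0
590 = 590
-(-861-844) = 1705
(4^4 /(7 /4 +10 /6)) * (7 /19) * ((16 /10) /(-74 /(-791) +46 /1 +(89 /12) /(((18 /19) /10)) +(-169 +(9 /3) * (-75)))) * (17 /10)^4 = -1.37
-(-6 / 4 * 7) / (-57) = -7 / 38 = -0.18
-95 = -95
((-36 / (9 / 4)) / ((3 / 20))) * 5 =-1600 / 3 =-533.33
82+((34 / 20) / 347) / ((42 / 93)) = 3984087 / 48580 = 82.01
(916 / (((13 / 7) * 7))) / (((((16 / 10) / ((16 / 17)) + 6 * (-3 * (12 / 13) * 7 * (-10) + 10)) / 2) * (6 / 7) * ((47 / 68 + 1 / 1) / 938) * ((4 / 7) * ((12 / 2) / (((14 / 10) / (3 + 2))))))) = 5010041848 / 823968675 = 6.08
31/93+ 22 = 67/3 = 22.33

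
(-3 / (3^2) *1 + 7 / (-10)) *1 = -31 / 30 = -1.03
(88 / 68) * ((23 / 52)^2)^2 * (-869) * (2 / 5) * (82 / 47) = -109675004879 / 3651238240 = -30.04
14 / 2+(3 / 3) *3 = 10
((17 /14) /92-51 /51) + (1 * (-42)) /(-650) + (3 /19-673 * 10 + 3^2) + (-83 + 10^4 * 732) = 58164766987687 /7953400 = 7313195.24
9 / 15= 3 / 5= 0.60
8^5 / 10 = 16384 / 5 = 3276.80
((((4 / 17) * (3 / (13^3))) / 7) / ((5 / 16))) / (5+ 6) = 0.00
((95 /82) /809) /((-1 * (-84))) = 95 /5572392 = 0.00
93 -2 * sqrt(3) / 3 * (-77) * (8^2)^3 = 93 + 40370176 * sqrt(3) / 3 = 23307824.98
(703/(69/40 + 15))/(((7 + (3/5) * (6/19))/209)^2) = 11085495223000/312081141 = 35521.20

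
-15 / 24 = -5 / 8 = -0.62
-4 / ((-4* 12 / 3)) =1 / 4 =0.25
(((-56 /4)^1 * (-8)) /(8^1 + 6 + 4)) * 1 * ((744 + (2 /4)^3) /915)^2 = 248067463 /60280200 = 4.12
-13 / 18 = -0.72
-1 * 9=-9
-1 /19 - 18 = -343 /19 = -18.05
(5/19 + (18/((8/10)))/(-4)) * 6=-2445/76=-32.17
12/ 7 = 1.71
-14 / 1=-14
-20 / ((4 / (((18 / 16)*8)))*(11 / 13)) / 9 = -65 / 11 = -5.91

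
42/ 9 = 14/ 3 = 4.67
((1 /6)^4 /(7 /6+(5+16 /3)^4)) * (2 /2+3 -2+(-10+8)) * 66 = 0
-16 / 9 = -1.78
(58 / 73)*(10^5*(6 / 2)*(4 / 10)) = 6960000 / 73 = 95342.47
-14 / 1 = -14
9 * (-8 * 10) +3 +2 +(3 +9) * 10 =-595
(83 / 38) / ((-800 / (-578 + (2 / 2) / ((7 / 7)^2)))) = 47891 / 30400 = 1.58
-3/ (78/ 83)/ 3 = -83/ 78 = -1.06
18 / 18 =1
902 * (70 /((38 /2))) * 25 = 1578500 /19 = 83078.95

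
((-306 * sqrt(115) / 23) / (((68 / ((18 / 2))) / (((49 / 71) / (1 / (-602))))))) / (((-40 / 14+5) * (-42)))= -132741 * sqrt(115) / 16330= -87.17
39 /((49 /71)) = 2769 /49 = 56.51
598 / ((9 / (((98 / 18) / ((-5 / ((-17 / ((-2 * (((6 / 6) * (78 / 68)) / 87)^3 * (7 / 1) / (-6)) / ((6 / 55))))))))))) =10494591382688 / 418275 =25090171.26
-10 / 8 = -5 / 4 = -1.25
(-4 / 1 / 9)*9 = -4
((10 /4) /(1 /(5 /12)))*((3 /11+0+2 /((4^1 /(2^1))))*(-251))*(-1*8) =87850 /33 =2662.12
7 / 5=1.40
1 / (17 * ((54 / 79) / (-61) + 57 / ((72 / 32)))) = 14457 / 6223394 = 0.00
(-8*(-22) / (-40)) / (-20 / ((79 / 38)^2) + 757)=-137302 / 23477785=-0.01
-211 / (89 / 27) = -5697 / 89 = -64.01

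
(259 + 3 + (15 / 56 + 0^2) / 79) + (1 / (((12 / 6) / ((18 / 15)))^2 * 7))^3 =887438695103 / 3387125000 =262.00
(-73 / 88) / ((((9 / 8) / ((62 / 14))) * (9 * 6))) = -2263 / 37422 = -0.06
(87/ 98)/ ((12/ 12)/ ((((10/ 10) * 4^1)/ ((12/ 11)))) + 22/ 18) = 8613/ 14504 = 0.59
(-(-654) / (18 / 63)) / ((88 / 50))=57225 / 44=1300.57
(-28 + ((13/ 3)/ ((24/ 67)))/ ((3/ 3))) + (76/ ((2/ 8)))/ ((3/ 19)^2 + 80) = -25176337/ 2080008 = -12.10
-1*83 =-83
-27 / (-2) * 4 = 54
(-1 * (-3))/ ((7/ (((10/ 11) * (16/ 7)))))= 480/ 539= 0.89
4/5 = 0.80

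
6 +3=9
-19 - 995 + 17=-997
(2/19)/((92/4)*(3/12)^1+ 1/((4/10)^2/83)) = 0.00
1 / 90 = 0.01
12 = 12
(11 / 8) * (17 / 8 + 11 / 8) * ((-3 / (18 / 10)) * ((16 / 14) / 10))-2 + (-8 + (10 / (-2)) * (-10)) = 469 / 12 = 39.08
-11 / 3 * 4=-14.67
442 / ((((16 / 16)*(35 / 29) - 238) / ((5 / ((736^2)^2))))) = -32045 / 1007507549454336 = -0.00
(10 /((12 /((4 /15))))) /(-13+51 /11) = -11 /414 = -0.03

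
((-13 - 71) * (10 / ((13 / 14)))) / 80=-147 / 13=-11.31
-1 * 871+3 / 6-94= -1929 / 2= -964.50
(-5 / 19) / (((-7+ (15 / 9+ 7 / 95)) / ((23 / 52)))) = 1725 / 77948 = 0.02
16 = 16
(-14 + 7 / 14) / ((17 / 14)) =-189 / 17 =-11.12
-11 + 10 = -1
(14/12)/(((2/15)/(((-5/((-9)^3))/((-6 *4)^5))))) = -175/23219011584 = -0.00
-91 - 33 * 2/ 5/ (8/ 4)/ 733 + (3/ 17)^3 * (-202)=-1658710234/ 18006145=-92.12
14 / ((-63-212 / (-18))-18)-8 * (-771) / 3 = 182966 / 89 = 2055.80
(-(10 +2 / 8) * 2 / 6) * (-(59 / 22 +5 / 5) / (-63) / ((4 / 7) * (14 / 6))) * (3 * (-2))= 1107 / 1232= 0.90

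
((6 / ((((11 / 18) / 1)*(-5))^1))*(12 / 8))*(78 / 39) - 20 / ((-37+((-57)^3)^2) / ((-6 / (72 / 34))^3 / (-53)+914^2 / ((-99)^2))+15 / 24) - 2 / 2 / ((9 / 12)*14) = -7883239950698895496366 / 1316913807791873351445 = -5.99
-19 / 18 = -1.06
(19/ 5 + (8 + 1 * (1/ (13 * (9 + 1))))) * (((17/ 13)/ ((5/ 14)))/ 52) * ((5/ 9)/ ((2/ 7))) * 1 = 1.62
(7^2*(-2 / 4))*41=-2009 / 2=-1004.50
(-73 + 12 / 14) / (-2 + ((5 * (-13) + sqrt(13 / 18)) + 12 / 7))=2121 * sqrt(26) / 751729 + 830826 / 751729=1.12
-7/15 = -0.47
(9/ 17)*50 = 450/ 17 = 26.47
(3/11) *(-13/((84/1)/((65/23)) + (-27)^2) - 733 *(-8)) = 289194043/180829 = 1599.27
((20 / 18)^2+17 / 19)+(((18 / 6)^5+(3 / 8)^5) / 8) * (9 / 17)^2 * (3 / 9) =579145274083 / 116594049024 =4.97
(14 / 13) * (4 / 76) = 14 / 247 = 0.06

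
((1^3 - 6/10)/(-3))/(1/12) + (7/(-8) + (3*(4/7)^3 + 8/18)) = -181613/123480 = -1.47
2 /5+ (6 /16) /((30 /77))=109 /80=1.36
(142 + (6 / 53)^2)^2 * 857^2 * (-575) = -67202904726132362300 / 7890481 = -8516959197561.26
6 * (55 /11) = 30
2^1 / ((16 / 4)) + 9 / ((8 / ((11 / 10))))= 139 / 80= 1.74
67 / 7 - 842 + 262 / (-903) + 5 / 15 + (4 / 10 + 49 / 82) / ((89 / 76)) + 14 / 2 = -4528127903 / 5491745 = -824.53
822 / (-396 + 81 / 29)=-7946 / 3801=-2.09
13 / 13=1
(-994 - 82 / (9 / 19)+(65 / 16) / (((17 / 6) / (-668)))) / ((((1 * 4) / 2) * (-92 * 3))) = 3.85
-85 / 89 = -0.96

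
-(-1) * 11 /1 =11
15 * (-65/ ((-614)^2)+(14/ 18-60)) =-1004697265/ 1130988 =-888.34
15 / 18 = 5 / 6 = 0.83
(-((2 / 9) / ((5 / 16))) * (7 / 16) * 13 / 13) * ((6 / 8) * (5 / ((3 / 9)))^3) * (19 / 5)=-5985 / 2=-2992.50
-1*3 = -3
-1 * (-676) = 676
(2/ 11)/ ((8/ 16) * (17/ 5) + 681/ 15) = 20/ 5181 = 0.00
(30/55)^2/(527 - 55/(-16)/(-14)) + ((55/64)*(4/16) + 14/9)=19418362181/10964853504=1.77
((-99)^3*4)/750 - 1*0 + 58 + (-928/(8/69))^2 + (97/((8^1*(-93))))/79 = 470640731469859/7347000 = 64058899.07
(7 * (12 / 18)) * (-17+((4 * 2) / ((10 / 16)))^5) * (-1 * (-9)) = 14430376.11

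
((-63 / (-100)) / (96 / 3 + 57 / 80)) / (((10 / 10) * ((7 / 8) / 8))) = 2304 / 13085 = 0.18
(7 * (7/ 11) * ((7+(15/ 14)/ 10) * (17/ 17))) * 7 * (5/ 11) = 100.73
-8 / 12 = -2 / 3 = -0.67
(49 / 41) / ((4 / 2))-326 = -26683 / 82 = -325.40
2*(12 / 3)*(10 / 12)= 20 / 3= 6.67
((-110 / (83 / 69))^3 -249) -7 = -437391856472 / 571787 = -764955.93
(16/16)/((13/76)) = 76/13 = 5.85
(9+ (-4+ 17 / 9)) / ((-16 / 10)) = -155 / 36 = -4.31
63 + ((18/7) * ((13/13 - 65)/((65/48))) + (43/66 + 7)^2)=31739/1981980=0.02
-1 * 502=-502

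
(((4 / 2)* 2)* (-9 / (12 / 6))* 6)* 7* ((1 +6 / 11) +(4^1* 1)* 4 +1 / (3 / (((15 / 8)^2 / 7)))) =-2356803 / 176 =-13390.93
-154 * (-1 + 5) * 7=-4312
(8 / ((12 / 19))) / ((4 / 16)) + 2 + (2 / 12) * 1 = 317 / 6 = 52.83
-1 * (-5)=5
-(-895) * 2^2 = 3580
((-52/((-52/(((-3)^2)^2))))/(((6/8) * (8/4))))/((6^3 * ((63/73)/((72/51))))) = 146/357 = 0.41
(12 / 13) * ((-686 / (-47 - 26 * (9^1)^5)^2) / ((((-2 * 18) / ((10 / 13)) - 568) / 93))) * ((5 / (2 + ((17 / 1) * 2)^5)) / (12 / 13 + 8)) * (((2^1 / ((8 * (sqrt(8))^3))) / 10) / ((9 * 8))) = 53165 * sqrt(2) / 9776756582567521890551844864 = 0.00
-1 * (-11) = 11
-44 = -44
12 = 12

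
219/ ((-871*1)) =-219/ 871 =-0.25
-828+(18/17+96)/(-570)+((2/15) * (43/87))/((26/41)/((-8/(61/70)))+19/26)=-6893693050745/8325005553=-828.07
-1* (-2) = 2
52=52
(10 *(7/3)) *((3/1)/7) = 10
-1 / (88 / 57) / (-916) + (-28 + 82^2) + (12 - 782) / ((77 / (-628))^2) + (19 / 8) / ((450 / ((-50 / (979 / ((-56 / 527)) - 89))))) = -117779233871953037 / 2645374884768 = -44522.70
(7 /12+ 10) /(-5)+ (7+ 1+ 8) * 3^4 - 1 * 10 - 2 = 76913 /60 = 1281.88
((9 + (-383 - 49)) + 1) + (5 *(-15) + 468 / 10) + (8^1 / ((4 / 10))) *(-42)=-6451 / 5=-1290.20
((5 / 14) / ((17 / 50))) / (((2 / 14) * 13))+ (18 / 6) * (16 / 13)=941 / 221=4.26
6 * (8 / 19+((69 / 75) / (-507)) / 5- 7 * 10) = -167564374 / 401375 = -417.48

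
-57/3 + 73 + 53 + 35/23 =2496/23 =108.52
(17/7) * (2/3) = 1.62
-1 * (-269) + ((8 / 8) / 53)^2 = 269.00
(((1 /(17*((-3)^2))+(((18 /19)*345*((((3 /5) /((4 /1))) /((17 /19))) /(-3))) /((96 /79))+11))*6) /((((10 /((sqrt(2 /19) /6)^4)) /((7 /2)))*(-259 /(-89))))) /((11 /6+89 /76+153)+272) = -3506689 /60457795286400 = -0.00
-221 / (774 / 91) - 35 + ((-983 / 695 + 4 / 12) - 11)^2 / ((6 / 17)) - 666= -175781852162 / 560792025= -313.45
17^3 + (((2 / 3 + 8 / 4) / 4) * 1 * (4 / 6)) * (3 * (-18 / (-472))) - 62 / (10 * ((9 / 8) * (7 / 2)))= 91279786 / 18585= 4911.48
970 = 970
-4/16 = -1/4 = -0.25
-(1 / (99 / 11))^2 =-1 / 81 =-0.01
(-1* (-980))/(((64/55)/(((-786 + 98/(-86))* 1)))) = -662919.08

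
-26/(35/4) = -104/35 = -2.97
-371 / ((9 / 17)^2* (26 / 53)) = -5682607 / 2106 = -2698.29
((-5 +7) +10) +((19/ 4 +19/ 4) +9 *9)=205/ 2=102.50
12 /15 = 4 /5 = 0.80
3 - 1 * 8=-5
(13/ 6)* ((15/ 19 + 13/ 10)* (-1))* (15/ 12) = -5161/ 912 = -5.66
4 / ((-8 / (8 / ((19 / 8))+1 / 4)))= -275 / 152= -1.81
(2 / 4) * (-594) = -297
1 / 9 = 0.11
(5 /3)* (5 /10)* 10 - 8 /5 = 101 /15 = 6.73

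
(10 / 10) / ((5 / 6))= 6 / 5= 1.20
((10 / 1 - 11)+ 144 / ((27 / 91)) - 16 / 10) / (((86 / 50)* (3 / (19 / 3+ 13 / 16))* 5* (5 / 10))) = 2483663 / 9288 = 267.41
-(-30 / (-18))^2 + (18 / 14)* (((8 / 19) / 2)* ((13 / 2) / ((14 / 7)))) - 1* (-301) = 358025 / 1197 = 299.10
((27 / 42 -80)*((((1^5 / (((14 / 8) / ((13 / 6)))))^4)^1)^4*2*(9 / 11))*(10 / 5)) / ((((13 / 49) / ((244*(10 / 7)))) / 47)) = -77708632954824127845336350720 / 158952076693553925369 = -488880891.47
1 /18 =0.06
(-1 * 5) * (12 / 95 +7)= -677 / 19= -35.63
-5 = -5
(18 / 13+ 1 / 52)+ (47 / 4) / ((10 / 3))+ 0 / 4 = 2563 / 520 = 4.93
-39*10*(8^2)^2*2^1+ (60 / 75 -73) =-15974761 / 5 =-3194952.20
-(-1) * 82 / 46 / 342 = 0.01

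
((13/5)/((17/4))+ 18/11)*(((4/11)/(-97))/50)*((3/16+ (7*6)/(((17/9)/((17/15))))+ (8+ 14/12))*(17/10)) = -8715943/880275000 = -0.01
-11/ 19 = -0.58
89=89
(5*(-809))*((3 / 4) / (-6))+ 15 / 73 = 295405 / 584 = 505.83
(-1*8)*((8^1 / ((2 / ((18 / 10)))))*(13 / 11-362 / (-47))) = -1322784 / 2585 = -511.72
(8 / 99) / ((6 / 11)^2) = 22 / 81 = 0.27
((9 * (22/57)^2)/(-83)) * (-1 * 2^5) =15488/29963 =0.52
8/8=1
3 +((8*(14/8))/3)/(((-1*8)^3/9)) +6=2283/256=8.92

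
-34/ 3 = -11.33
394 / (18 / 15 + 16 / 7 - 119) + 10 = 26640 / 4043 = 6.59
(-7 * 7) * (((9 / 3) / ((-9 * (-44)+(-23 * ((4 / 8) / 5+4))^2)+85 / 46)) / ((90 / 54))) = -202860 / 21367777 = -0.01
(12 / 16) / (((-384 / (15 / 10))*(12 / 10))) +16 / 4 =8187 / 2048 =4.00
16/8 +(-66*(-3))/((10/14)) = 1396/5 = 279.20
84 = 84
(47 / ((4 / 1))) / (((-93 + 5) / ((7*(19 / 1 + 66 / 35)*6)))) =-103071 / 880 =-117.13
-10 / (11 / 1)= -10 / 11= -0.91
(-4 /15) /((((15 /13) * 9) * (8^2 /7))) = -91 /32400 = -0.00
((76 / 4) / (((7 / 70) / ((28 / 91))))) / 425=0.14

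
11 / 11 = 1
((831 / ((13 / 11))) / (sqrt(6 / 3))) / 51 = 3047 * sqrt(2) / 442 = 9.75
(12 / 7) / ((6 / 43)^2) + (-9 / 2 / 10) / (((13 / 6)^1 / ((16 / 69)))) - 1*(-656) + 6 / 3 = 23420653 / 31395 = 746.00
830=830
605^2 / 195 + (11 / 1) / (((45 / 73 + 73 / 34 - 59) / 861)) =845555167 / 494871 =1708.64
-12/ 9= -4/ 3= -1.33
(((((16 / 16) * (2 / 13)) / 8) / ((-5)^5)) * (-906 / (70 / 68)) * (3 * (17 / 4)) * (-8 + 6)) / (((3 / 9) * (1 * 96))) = -392751 / 91000000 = -0.00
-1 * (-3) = 3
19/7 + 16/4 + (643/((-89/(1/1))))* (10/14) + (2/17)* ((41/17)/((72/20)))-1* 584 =-582.37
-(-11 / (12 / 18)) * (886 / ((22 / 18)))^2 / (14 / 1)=47688507 / 77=619331.26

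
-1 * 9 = -9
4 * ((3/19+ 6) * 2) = 936/19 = 49.26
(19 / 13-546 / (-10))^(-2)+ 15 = 199185265 / 13278736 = 15.00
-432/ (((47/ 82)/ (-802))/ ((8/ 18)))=12626688/ 47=268652.94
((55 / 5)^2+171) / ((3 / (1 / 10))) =146 / 15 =9.73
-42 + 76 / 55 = -2234 / 55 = -40.62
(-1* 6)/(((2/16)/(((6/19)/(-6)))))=48/19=2.53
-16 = -16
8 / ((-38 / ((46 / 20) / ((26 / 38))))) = -46 / 65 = -0.71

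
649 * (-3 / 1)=-1947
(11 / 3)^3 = 1331 / 27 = 49.30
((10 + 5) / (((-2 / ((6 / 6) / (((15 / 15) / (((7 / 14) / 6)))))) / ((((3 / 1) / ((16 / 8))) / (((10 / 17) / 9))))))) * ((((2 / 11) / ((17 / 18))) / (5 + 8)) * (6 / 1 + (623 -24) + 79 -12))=-20412 / 143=-142.74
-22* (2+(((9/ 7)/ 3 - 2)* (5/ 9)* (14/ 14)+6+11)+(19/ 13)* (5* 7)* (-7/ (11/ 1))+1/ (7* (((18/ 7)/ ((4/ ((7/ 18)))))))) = 249622/ 819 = 304.79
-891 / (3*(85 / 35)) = -2079 / 17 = -122.29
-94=-94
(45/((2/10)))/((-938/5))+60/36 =0.47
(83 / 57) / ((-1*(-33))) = 83 / 1881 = 0.04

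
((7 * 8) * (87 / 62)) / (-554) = -1218 / 8587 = -0.14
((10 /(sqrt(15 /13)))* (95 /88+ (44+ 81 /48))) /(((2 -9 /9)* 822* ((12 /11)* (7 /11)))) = 90541* sqrt(195) /1657152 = 0.76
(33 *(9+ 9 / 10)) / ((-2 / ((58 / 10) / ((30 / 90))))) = -284229 / 100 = -2842.29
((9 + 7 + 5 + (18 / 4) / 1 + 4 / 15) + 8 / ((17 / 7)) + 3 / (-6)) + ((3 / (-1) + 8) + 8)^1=10598 / 255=41.56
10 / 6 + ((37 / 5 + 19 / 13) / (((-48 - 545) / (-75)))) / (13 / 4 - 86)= 12654715 / 7655037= 1.65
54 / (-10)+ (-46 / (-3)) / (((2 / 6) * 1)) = 40.60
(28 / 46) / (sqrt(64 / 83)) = 7 * sqrt(83) / 92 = 0.69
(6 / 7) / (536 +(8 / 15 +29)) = 90 / 59381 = 0.00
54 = 54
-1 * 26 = -26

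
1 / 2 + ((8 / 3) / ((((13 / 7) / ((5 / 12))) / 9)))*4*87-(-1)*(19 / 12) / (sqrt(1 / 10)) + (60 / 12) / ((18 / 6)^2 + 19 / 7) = 19*sqrt(10) / 12 + 999254 / 533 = 1879.78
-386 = -386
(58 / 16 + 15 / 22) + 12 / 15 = 2247 / 440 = 5.11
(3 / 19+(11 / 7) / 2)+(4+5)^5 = 15707285 / 266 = 59049.94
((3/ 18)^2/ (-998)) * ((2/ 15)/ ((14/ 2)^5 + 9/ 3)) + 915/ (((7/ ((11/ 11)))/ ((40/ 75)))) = 2210455828793/ 31707358200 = 69.71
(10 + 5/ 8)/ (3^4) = 85/ 648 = 0.13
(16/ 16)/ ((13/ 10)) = 0.77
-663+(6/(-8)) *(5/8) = -21231/32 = -663.47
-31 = -31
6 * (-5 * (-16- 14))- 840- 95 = -35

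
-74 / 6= -37 / 3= -12.33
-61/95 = -0.64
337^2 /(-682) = -113569 /682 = -166.52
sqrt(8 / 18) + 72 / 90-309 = -4613 / 15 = -307.53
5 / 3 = 1.67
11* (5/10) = 11/2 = 5.50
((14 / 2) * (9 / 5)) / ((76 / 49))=3087 / 380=8.12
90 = 90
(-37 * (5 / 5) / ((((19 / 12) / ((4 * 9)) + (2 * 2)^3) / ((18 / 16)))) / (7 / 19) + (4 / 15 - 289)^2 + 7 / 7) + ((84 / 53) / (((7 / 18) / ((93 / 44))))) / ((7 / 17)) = 2118410008499122 / 25404531075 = 83387.09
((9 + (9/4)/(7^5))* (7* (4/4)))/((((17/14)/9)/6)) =16336647/5831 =2801.69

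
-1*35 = -35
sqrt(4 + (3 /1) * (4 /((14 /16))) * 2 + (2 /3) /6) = sqrt(13909) /21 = 5.62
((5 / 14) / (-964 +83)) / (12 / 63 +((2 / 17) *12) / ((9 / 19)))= -255 / 1994584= -0.00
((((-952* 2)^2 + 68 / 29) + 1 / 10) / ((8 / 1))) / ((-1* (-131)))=1051313349 / 303920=3459.18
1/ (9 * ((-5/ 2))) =-2/ 45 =-0.04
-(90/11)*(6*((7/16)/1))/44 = -945/1936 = -0.49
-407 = -407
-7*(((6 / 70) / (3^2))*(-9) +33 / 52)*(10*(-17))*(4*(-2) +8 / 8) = -118881 / 26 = -4572.35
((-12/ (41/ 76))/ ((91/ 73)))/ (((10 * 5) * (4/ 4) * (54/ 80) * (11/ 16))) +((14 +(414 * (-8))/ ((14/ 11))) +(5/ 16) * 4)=-19117097047/ 7387380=-2587.80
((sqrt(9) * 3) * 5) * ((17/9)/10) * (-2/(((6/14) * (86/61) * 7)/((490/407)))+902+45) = 8044.66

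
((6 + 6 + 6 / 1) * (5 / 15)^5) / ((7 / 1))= 2 / 189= 0.01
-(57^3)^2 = -34296447249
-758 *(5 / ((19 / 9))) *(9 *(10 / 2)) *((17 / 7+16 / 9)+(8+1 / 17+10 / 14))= -2370815550 / 2261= -1048569.46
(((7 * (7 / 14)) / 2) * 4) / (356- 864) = -7 / 508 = -0.01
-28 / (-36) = 7 / 9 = 0.78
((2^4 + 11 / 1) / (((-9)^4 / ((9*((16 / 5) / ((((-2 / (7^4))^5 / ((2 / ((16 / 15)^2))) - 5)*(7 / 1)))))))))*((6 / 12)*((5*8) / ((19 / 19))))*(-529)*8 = 77184199079198625881600 / 269298898754440515663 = 286.61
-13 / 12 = -1.08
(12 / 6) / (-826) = -1 / 413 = -0.00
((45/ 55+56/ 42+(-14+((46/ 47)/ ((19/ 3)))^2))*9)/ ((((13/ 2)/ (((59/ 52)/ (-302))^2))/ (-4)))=3249591199401/ 3515357852499064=0.00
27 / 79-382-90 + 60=-32521 / 79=-411.66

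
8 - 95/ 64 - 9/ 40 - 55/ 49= 81037/ 15680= 5.17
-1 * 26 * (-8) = 208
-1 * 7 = -7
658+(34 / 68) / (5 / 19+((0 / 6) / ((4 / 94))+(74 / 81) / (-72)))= 660.00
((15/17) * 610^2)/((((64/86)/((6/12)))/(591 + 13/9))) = 26660499875/204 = 130688724.88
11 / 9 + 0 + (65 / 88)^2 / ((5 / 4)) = 28901 / 17424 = 1.66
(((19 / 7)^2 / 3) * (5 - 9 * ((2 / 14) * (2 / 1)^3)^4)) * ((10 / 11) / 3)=-89740990 / 11647251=-7.70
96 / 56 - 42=-282 / 7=-40.29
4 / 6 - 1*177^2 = -93985 / 3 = -31328.33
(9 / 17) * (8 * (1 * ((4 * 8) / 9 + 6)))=688 / 17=40.47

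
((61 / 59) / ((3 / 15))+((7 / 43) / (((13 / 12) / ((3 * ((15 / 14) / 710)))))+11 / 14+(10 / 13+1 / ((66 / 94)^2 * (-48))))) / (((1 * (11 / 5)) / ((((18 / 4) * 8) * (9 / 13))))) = 75.71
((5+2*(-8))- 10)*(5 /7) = -15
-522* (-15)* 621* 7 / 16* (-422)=-3590904555 / 4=-897726138.75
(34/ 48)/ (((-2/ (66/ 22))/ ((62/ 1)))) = -527/ 8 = -65.88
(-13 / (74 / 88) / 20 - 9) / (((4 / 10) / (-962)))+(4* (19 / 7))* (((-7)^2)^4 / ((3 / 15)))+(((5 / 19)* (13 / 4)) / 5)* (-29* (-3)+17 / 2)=47571418771 / 152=312969860.34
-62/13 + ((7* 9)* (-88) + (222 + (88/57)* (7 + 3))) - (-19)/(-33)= -43297349/8151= -5311.91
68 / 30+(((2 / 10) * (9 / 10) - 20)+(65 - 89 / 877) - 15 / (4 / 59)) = -45754357 / 263100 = -173.90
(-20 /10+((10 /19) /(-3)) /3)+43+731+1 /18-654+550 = 228455 /342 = 668.00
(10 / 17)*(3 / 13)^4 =810 / 485537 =0.00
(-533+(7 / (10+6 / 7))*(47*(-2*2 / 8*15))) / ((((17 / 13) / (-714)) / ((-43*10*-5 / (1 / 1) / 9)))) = 11304754825 / 114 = 99164516.01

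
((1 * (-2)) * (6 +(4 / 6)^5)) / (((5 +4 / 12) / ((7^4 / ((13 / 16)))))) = -7154980 / 1053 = -6794.85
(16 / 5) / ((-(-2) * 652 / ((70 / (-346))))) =-14 / 28199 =-0.00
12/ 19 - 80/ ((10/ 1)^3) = 262/ 475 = 0.55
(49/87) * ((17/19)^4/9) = 4092529/102041343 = 0.04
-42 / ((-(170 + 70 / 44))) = 924 / 3775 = 0.24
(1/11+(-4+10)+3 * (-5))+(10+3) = 45/11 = 4.09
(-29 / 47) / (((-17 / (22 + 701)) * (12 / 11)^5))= 1125585439 / 66272256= 16.98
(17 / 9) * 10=170 / 9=18.89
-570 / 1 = -570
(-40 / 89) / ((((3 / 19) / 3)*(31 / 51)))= -38760 / 2759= -14.05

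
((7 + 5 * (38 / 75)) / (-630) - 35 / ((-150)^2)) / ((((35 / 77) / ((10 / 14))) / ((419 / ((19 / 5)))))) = -382547 / 132300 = -2.89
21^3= 9261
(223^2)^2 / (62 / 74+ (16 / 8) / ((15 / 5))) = 1643712885.93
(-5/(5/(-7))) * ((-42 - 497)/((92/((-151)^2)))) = -86028173/92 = -935088.84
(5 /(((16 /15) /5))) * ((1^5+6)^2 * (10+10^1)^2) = 459375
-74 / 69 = -1.07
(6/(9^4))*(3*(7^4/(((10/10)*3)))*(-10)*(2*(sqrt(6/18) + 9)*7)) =-672280/243 - 672280*sqrt(3)/6561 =-2944.06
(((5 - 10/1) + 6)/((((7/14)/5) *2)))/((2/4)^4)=80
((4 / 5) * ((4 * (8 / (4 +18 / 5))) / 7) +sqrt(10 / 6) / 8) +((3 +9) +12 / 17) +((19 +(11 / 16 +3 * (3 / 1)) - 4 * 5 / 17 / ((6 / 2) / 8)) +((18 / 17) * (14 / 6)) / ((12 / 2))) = sqrt(15) / 24 +4248773 / 108528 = 39.31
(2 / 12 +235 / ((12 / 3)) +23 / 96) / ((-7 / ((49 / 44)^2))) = -649299 / 61952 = -10.48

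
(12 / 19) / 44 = 3 / 209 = 0.01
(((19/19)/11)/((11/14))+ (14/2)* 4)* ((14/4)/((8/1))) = 11907/968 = 12.30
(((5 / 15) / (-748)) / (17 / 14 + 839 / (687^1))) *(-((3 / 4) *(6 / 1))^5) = 94655547 / 280350400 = 0.34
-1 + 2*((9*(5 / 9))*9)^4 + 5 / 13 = 106616242 / 13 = 8201249.38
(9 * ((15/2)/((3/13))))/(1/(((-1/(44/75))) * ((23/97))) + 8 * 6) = 1009125/157064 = 6.42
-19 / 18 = -1.06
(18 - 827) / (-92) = 809 / 92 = 8.79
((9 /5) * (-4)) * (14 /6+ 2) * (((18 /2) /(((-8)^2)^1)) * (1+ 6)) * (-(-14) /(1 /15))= -51597 /8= -6449.62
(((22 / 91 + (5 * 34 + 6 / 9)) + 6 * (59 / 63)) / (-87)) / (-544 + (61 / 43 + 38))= 690752 / 171775149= 0.00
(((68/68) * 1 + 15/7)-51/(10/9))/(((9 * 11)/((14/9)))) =-2993/4455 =-0.67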